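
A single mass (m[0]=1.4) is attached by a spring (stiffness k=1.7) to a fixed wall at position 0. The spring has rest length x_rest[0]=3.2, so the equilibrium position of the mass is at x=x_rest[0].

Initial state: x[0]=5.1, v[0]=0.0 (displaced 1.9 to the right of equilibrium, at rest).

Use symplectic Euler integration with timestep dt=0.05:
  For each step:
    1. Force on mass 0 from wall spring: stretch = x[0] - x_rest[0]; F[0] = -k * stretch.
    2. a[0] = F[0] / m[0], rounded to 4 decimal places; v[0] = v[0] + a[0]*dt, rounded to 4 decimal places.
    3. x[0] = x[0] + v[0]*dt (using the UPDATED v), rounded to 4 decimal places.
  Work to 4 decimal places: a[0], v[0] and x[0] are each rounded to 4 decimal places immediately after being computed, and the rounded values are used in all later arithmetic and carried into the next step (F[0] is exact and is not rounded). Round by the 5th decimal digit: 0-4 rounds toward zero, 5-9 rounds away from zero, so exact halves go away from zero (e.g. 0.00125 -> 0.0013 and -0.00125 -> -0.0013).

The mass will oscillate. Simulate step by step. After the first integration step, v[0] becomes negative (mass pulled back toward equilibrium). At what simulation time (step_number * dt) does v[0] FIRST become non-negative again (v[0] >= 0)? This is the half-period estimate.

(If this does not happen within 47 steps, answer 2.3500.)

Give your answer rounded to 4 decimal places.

Step 0: x=[5.1000] v=[0.0000]
Step 1: x=[5.0942] v=[-0.1154]
Step 2: x=[5.0827] v=[-0.2304]
Step 3: x=[5.0655] v=[-0.3447]
Step 4: x=[5.0426] v=[-0.4580]
Step 5: x=[5.0141] v=[-0.5699]
Step 6: x=[4.9801] v=[-0.6800]
Step 7: x=[4.9407] v=[-0.7881]
Step 8: x=[4.8960] v=[-0.8938]
Step 9: x=[4.8462] v=[-0.9968]
Step 10: x=[4.7914] v=[-1.0968]
Step 11: x=[4.7317] v=[-1.1934]
Step 12: x=[4.6674] v=[-1.2864]
Step 13: x=[4.5986] v=[-1.3755]
Step 14: x=[4.5256] v=[-1.4604]
Step 15: x=[4.4486] v=[-1.5409]
Step 16: x=[4.3678] v=[-1.6167]
Step 17: x=[4.2834] v=[-1.6876]
Step 18: x=[4.1957] v=[-1.7534]
Step 19: x=[4.1050] v=[-1.8139]
Step 20: x=[4.0116] v=[-1.8688]
Step 21: x=[3.9157] v=[-1.9181]
Step 22: x=[3.8176] v=[-1.9616]
Step 23: x=[3.7176] v=[-1.9991]
Step 24: x=[3.6161] v=[-2.0305]
Step 25: x=[3.5133] v=[-2.0558]
Step 26: x=[3.4096] v=[-2.0748]
Step 27: x=[3.3052] v=[-2.0875]
Step 28: x=[3.2005] v=[-2.0939]
Step 29: x=[3.0958] v=[-2.0939]
Step 30: x=[2.9914] v=[-2.0876]
Step 31: x=[2.8877] v=[-2.0749]
Step 32: x=[2.7849] v=[-2.0559]
Step 33: x=[2.6834] v=[-2.0307]
Step 34: x=[2.5834] v=[-1.9993]
Step 35: x=[2.4853] v=[-1.9619]
Step 36: x=[2.3894] v=[-1.9185]
Step 37: x=[2.2959] v=[-1.8693]
Step 38: x=[2.2052] v=[-1.8144]
Step 39: x=[2.1175] v=[-1.7540]
Step 40: x=[2.0331] v=[-1.6883]
Step 41: x=[1.9522] v=[-1.6175]
Step 42: x=[1.8751] v=[-1.5417]
Step 43: x=[1.8020] v=[-1.4613]
Step 44: x=[1.7332] v=[-1.3764]
Step 45: x=[1.6688] v=[-1.2873]
Step 46: x=[1.6091] v=[-1.1943]
Step 47: x=[1.5542] v=[-1.0977]
v[0] did not become non-negative within 47 steps; using fallback time=2.3500

Answer: 2.3500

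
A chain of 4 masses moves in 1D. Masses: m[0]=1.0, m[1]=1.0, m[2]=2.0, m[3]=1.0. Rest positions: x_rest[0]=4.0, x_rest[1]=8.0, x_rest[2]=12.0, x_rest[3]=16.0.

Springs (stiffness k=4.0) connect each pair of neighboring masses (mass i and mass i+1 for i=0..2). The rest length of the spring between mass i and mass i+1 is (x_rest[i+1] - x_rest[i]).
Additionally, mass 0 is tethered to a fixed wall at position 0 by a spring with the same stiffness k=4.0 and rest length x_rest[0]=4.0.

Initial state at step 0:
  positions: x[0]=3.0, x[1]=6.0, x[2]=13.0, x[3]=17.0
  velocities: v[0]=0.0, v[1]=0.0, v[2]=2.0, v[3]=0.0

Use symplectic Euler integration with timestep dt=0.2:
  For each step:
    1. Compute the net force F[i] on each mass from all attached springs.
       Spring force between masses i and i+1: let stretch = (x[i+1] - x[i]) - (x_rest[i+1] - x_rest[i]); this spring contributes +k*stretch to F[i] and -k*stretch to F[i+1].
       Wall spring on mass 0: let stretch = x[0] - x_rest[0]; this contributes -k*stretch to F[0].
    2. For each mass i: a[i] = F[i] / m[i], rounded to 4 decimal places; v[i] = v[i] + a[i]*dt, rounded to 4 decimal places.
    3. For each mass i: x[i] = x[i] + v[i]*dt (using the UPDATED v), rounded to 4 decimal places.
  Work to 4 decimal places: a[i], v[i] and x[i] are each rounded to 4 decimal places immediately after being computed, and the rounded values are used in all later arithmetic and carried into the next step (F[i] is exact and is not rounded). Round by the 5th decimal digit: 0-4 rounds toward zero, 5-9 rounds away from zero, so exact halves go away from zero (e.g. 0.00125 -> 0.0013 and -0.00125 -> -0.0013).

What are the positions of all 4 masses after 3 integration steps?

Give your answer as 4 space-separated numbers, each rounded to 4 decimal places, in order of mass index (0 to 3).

Step 0: x=[3.0000 6.0000 13.0000 17.0000] v=[0.0000 0.0000 2.0000 0.0000]
Step 1: x=[3.0000 6.6400 13.1600 17.0000] v=[0.0000 3.2000 0.8000 0.0000]
Step 2: x=[3.1024 7.7408 13.1056 17.0256] v=[0.5120 5.5040 -0.2720 0.1280]
Step 3: x=[3.4506 8.9578 12.9356 17.0640] v=[1.7408 6.0851 -0.8499 0.1920]

Answer: 3.4506 8.9578 12.9356 17.0640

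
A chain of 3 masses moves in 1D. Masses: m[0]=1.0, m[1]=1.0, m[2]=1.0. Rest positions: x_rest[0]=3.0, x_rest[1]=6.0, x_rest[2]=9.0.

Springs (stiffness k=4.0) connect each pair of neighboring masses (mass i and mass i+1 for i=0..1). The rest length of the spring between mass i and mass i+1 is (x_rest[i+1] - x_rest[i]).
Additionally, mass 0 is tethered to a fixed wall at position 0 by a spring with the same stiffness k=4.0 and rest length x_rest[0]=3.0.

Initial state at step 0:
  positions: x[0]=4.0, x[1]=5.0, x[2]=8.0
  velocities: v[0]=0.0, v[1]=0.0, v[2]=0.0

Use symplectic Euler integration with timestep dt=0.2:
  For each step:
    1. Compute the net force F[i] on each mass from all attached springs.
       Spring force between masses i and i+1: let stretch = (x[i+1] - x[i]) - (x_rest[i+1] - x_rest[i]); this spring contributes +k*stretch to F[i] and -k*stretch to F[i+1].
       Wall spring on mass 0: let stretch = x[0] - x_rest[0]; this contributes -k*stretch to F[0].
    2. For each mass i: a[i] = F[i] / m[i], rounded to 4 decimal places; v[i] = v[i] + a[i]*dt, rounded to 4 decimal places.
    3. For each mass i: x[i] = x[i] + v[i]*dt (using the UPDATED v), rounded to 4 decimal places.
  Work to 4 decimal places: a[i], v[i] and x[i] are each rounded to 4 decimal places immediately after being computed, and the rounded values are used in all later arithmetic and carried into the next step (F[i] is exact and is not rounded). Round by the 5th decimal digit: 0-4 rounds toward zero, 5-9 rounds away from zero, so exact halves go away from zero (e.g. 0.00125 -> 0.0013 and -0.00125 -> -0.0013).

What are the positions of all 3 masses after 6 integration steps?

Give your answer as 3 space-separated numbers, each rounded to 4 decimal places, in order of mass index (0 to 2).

Step 0: x=[4.0000 5.0000 8.0000] v=[0.0000 0.0000 0.0000]
Step 1: x=[3.5200 5.3200 8.0000] v=[-2.4000 1.6000 0.0000]
Step 2: x=[2.7648 5.7808 8.0512] v=[-3.7760 2.3040 0.2560]
Step 3: x=[2.0498 6.1223 8.2191] v=[-3.5750 1.7075 0.8397]
Step 4: x=[1.6584 6.1477 8.5316] v=[-1.9568 0.1269 1.5623]
Step 5: x=[1.7200 5.8362 8.9426] v=[0.3079 -1.5574 2.0552]
Step 6: x=[2.1650 5.3632 9.3366] v=[2.2249 -2.3652 1.9701]

Answer: 2.1650 5.3632 9.3366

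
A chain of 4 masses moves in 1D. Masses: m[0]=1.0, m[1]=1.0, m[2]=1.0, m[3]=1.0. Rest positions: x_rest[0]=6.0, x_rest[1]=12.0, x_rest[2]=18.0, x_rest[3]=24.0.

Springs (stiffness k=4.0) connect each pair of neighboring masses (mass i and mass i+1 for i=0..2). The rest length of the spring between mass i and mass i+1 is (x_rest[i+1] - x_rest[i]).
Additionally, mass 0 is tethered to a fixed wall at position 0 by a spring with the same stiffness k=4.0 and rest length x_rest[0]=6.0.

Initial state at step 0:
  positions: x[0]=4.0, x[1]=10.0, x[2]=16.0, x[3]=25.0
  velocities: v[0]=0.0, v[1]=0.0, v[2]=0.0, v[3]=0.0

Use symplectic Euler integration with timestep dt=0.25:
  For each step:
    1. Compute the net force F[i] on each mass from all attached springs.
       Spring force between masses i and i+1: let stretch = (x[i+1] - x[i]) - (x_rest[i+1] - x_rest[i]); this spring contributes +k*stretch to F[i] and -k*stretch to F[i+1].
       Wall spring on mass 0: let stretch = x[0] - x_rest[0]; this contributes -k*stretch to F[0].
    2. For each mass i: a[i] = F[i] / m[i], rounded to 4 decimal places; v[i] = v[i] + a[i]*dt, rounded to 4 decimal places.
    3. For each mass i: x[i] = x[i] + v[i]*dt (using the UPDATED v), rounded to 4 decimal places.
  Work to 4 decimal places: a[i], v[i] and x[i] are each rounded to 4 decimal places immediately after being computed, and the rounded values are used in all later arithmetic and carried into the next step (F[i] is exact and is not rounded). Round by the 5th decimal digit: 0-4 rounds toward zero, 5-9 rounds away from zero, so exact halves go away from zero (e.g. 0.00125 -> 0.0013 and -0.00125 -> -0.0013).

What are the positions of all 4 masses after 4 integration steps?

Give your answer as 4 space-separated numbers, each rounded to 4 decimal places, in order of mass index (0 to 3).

Step 0: x=[4.0000 10.0000 16.0000 25.0000] v=[0.0000 0.0000 0.0000 0.0000]
Step 1: x=[4.5000 10.0000 16.7500 24.2500] v=[2.0000 0.0000 3.0000 -3.0000]
Step 2: x=[5.2500 10.3125 17.6875 23.1250] v=[3.0000 1.2500 3.7500 -4.5000]
Step 3: x=[5.9531 11.2031 18.1406 22.1406] v=[2.8125 3.5625 1.8125 -3.9375]
Step 4: x=[6.4805 12.5156 17.8594 21.6562] v=[2.1094 5.2500 -1.1250 -1.9375]

Answer: 6.4805 12.5156 17.8594 21.6562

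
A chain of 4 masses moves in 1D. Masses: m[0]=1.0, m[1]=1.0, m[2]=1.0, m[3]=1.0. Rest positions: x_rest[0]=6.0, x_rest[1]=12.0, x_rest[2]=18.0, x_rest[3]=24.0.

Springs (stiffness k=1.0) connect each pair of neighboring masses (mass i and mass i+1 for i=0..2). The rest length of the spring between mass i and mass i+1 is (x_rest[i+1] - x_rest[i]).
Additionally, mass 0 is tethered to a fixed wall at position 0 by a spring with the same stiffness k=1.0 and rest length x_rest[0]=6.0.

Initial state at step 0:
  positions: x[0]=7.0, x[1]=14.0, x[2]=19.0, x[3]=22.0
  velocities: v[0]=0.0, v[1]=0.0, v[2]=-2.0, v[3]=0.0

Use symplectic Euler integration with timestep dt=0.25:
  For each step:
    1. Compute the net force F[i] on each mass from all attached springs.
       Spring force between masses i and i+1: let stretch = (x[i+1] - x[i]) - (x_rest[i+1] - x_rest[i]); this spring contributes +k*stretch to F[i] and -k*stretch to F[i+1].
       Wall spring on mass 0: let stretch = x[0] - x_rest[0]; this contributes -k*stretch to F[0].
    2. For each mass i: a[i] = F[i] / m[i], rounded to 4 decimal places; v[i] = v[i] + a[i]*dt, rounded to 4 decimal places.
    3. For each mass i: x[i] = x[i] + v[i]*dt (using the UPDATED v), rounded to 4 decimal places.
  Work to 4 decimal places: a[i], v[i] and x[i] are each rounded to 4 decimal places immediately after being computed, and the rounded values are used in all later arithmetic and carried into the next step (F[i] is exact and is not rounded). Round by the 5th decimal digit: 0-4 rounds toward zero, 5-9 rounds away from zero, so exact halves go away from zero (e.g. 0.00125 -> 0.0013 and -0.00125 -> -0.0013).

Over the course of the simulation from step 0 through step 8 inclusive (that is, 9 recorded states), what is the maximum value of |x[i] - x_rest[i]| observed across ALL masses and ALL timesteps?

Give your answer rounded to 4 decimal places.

Answer: 2.1773

Derivation:
Step 0: x=[7.0000 14.0000 19.0000 22.0000] v=[0.0000 0.0000 -2.0000 0.0000]
Step 1: x=[7.0000 13.8750 18.3750 22.1875] v=[0.0000 -0.5000 -2.5000 0.7500]
Step 2: x=[6.9922 13.6016 17.7070 22.5117] v=[-0.0313 -1.0938 -2.6719 1.2969]
Step 3: x=[6.9605 13.1717 17.0827 22.9106] v=[-0.1270 -1.7198 -2.4971 1.5957]
Step 4: x=[6.8819 12.5980 16.5782 23.3203] v=[-0.3143 -2.2949 -2.0179 1.6387]
Step 5: x=[6.7305 11.9158 16.2464 23.6836] v=[-0.6058 -2.7289 -1.3274 1.4532]
Step 6: x=[6.4825 11.1802 16.1087 23.9571] v=[-0.9921 -2.9426 -0.5508 1.0939]
Step 7: x=[6.1229 10.4590 16.1535 24.1151] v=[-1.4383 -2.8849 0.1792 0.6318]
Step 8: x=[5.6517 9.8227 16.3400 24.1505] v=[-1.8850 -2.5453 0.7460 0.1414]
Max displacement = 2.1773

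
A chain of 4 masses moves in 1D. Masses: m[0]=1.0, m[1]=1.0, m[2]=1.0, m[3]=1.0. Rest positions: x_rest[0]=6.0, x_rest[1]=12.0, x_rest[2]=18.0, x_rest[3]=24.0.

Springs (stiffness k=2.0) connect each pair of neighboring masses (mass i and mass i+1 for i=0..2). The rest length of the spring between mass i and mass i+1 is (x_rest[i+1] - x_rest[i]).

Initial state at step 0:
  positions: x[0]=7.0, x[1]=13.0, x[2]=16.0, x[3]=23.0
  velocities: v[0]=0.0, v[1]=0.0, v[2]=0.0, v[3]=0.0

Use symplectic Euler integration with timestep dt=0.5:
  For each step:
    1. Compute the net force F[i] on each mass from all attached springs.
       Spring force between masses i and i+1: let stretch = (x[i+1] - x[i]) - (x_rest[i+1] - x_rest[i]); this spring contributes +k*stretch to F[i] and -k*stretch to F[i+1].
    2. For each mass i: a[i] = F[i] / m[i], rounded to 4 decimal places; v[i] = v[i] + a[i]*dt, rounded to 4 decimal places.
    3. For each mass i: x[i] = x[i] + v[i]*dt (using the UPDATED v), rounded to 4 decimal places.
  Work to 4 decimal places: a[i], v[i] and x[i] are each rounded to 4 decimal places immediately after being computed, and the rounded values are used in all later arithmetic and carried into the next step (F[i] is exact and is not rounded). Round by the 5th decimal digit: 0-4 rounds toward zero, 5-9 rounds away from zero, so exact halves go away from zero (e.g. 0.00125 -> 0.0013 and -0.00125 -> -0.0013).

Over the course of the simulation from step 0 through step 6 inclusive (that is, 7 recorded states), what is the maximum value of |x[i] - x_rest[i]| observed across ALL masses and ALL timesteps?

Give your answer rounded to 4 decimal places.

Answer: 2.2500

Derivation:
Step 0: x=[7.0000 13.0000 16.0000 23.0000] v=[0.0000 0.0000 0.0000 0.0000]
Step 1: x=[7.0000 11.5000 18.0000 22.5000] v=[0.0000 -3.0000 4.0000 -1.0000]
Step 2: x=[6.2500 11.0000 19.0000 22.7500] v=[-1.5000 -1.0000 2.0000 0.5000]
Step 3: x=[4.8750 12.1250 17.8750 24.1250] v=[-2.7500 2.2500 -2.2500 2.7500]
Step 4: x=[4.1250 12.5000 17.0000 25.3750] v=[-1.5000 0.7500 -1.7500 2.5000]
Step 5: x=[4.5625 10.9375 18.0625 25.4375] v=[0.8750 -3.1250 2.1250 0.1250]
Step 6: x=[5.1875 9.7500 19.2500 24.8125] v=[1.2500 -2.3750 2.3750 -1.2500]
Max displacement = 2.2500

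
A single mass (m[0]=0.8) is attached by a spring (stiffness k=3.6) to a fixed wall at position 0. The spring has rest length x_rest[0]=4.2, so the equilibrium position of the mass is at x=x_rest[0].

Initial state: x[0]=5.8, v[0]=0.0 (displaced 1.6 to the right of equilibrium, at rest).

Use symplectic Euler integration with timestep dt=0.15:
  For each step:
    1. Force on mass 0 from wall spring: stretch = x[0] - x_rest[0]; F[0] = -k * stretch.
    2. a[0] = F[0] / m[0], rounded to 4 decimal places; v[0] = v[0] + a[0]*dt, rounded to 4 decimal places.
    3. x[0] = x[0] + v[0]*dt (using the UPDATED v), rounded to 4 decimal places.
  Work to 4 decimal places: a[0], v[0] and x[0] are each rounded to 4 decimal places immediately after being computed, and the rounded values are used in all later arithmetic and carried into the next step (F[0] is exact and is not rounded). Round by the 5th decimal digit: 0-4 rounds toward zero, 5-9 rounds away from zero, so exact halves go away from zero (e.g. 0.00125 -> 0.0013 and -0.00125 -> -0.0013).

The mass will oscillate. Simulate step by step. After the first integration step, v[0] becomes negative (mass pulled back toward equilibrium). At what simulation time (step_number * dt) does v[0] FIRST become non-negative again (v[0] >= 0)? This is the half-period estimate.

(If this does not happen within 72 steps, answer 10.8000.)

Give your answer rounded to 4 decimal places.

Step 0: x=[5.8000] v=[0.0000]
Step 1: x=[5.6380] v=[-1.0800]
Step 2: x=[5.3304] v=[-2.0507]
Step 3: x=[4.9083] v=[-2.8137]
Step 4: x=[4.4145] v=[-3.2918]
Step 5: x=[3.8990] v=[-3.4366]
Step 6: x=[3.4140] v=[-3.2334]
Step 7: x=[3.0086] v=[-2.7029]
Step 8: x=[2.7238] v=[-1.8987]
Step 9: x=[2.5885] v=[-0.9023]
Step 10: x=[2.6163] v=[0.1855]
First v>=0 after going negative at step 10, time=1.5000

Answer: 1.5000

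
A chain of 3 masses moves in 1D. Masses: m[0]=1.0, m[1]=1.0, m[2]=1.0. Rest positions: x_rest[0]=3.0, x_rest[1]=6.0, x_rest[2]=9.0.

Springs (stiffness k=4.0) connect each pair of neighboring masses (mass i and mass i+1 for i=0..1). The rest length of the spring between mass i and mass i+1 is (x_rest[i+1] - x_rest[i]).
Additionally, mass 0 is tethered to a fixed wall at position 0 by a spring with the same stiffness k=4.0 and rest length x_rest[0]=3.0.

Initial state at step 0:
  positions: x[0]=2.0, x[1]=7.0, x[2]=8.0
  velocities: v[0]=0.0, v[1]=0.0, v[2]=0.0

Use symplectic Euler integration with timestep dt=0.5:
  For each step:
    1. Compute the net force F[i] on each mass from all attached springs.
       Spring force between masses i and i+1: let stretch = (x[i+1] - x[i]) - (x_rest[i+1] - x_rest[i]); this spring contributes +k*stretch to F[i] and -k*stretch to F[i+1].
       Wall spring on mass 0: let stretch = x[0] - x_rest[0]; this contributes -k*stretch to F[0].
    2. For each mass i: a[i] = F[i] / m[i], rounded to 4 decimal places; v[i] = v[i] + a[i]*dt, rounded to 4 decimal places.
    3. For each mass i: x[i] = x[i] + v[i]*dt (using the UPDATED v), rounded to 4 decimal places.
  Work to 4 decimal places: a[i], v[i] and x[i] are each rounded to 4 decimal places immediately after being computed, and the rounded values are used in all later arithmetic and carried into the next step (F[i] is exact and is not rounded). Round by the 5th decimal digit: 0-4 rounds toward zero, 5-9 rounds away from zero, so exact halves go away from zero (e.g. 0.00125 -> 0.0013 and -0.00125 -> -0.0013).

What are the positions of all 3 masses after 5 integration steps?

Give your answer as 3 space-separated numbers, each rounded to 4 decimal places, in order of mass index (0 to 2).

Answer: 1.0000 9.0000 8.0000

Derivation:
Step 0: x=[2.0000 7.0000 8.0000] v=[0.0000 0.0000 0.0000]
Step 1: x=[5.0000 3.0000 10.0000] v=[6.0000 -8.0000 4.0000]
Step 2: x=[1.0000 8.0000 8.0000] v=[-8.0000 10.0000 -4.0000]
Step 3: x=[3.0000 6.0000 9.0000] v=[4.0000 -4.0000 2.0000]
Step 4: x=[5.0000 4.0000 10.0000] v=[4.0000 -4.0000 2.0000]
Step 5: x=[1.0000 9.0000 8.0000] v=[-8.0000 10.0000 -4.0000]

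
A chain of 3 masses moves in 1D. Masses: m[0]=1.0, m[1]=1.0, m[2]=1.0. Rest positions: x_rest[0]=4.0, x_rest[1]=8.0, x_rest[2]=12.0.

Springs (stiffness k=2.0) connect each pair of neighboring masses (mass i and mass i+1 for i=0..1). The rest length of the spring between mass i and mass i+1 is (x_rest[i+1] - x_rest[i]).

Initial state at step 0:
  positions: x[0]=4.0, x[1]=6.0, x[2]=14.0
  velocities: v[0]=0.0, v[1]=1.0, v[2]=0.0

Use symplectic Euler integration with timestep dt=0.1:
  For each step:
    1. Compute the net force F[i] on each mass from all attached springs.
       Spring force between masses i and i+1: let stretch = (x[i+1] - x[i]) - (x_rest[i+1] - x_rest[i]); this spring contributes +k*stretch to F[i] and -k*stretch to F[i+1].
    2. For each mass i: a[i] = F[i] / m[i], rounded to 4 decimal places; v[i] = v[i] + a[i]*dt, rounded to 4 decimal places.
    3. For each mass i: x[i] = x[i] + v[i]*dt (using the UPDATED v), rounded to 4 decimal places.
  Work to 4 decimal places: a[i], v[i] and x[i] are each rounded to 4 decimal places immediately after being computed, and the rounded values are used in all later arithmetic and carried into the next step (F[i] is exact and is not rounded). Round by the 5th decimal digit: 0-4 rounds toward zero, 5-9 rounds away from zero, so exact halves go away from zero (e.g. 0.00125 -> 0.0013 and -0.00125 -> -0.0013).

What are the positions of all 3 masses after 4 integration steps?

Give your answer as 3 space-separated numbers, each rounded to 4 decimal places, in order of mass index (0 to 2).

Answer: 3.6659 7.4565 13.2778

Derivation:
Step 0: x=[4.0000 6.0000 14.0000] v=[0.0000 1.0000 0.0000]
Step 1: x=[3.9600 6.2200 13.9200] v=[-0.4000 2.2000 -0.8000]
Step 2: x=[3.8852 6.5488 13.7660] v=[-0.7480 3.2880 -1.5400]
Step 3: x=[3.7837 6.9687 13.5477] v=[-1.0153 4.1987 -2.1834]
Step 4: x=[3.6659 7.4565 13.2778] v=[-1.1783 4.8775 -2.6992]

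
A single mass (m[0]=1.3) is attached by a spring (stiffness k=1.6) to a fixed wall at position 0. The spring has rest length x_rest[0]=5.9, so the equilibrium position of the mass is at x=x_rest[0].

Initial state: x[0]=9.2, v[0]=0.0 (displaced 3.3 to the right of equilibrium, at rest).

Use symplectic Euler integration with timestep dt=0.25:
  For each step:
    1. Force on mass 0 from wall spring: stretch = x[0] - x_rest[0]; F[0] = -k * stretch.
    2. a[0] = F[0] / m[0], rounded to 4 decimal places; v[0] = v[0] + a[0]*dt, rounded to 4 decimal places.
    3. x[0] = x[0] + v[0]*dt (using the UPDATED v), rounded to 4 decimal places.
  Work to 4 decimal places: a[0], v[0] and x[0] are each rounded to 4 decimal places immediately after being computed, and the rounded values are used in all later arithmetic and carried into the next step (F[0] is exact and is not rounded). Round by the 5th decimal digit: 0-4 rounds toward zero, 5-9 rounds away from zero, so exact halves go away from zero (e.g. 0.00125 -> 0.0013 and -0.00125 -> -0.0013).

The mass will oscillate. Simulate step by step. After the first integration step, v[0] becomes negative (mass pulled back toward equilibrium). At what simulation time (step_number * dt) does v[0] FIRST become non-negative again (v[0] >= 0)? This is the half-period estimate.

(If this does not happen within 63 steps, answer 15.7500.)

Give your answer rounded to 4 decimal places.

Step 0: x=[9.2000] v=[0.0000]
Step 1: x=[8.9462] v=[-1.0154]
Step 2: x=[8.4580] v=[-1.9527]
Step 3: x=[7.7731] v=[-2.7398]
Step 4: x=[6.9441] v=[-3.3162]
Step 5: x=[6.0347] v=[-3.6375]
Step 6: x=[5.1150] v=[-3.6790]
Step 7: x=[4.2556] v=[-3.4375]
Step 8: x=[3.5227] v=[-2.9315]
Step 9: x=[2.9727] v=[-2.2000]
Step 10: x=[2.6479] v=[-1.2993]
Step 11: x=[2.5732] v=[-0.2987]
Step 12: x=[2.7544] v=[0.7249]
First v>=0 after going negative at step 12, time=3.0000

Answer: 3.0000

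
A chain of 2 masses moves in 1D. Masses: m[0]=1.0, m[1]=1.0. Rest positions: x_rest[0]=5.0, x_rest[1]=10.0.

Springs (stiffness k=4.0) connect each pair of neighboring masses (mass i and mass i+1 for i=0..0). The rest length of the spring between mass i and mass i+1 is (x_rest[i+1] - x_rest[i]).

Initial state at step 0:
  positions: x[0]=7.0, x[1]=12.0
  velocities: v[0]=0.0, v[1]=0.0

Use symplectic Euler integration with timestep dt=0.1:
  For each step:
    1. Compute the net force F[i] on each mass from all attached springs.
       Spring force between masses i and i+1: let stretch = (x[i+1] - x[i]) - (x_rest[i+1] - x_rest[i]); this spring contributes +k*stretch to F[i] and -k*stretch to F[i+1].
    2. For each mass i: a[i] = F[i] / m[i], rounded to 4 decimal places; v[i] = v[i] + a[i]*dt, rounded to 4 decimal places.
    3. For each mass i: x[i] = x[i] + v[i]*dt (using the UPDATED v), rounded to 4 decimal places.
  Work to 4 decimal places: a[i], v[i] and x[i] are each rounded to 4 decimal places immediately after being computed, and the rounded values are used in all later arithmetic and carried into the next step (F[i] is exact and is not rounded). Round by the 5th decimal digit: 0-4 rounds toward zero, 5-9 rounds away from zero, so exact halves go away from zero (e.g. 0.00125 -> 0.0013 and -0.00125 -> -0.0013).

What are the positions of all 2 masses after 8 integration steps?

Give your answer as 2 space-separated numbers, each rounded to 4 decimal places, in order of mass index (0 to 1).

Step 0: x=[7.0000 12.0000] v=[0.0000 0.0000]
Step 1: x=[7.0000 12.0000] v=[0.0000 0.0000]
Step 2: x=[7.0000 12.0000] v=[0.0000 0.0000]
Step 3: x=[7.0000 12.0000] v=[0.0000 0.0000]
Step 4: x=[7.0000 12.0000] v=[0.0000 0.0000]
Step 5: x=[7.0000 12.0000] v=[0.0000 0.0000]
Step 6: x=[7.0000 12.0000] v=[0.0000 0.0000]
Step 7: x=[7.0000 12.0000] v=[0.0000 0.0000]
Step 8: x=[7.0000 12.0000] v=[0.0000 0.0000]

Answer: 7.0000 12.0000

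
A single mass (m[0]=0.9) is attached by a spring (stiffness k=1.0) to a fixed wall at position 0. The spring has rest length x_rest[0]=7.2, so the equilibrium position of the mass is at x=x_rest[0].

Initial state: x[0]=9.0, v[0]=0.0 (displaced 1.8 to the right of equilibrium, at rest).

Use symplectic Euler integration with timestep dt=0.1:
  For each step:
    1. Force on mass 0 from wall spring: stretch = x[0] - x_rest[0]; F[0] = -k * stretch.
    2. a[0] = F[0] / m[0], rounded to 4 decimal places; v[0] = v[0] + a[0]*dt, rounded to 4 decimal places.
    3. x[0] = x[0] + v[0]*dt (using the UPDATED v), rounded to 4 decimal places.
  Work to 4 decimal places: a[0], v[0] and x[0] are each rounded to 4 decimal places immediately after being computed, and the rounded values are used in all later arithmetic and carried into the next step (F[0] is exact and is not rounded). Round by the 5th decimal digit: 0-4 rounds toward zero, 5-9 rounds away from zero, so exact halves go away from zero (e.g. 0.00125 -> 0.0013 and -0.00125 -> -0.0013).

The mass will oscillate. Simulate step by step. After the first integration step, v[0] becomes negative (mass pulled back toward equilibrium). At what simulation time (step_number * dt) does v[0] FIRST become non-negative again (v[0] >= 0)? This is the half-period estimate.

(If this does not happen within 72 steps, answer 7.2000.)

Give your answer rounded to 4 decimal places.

Answer: 3.0000

Derivation:
Step 0: x=[9.0000] v=[0.0000]
Step 1: x=[8.9800] v=[-0.2000]
Step 2: x=[8.9402] v=[-0.3978]
Step 3: x=[8.8811] v=[-0.5912]
Step 4: x=[8.8033] v=[-0.7780]
Step 5: x=[8.7077] v=[-0.9561]
Step 6: x=[8.5953] v=[-1.1236]
Step 7: x=[8.4674] v=[-1.2786]
Step 8: x=[8.3255] v=[-1.4194]
Step 9: x=[8.1711] v=[-1.5445]
Step 10: x=[8.0059] v=[-1.6524]
Step 11: x=[7.8317] v=[-1.7419]
Step 12: x=[7.6505] v=[-1.8121]
Step 13: x=[7.4643] v=[-1.8622]
Step 14: x=[7.2751] v=[-1.8916]
Step 15: x=[7.0851] v=[-1.8999]
Step 16: x=[6.8964] v=[-1.8871]
Step 17: x=[6.7111] v=[-1.8534]
Step 18: x=[6.5312] v=[-1.7991]
Step 19: x=[6.3587] v=[-1.7248]
Step 20: x=[6.1956] v=[-1.6313]
Step 21: x=[6.0436] v=[-1.5197]
Step 22: x=[5.9045] v=[-1.3912]
Step 23: x=[5.7798] v=[-1.2473]
Step 24: x=[5.6709] v=[-1.0895]
Step 25: x=[5.5789] v=[-0.9196]
Step 26: x=[5.5050] v=[-0.7395]
Step 27: x=[5.4499] v=[-0.5512]
Step 28: x=[5.4142] v=[-0.3567]
Step 29: x=[5.3984] v=[-0.1583]
Step 30: x=[5.4026] v=[0.0419]
First v>=0 after going negative at step 30, time=3.0000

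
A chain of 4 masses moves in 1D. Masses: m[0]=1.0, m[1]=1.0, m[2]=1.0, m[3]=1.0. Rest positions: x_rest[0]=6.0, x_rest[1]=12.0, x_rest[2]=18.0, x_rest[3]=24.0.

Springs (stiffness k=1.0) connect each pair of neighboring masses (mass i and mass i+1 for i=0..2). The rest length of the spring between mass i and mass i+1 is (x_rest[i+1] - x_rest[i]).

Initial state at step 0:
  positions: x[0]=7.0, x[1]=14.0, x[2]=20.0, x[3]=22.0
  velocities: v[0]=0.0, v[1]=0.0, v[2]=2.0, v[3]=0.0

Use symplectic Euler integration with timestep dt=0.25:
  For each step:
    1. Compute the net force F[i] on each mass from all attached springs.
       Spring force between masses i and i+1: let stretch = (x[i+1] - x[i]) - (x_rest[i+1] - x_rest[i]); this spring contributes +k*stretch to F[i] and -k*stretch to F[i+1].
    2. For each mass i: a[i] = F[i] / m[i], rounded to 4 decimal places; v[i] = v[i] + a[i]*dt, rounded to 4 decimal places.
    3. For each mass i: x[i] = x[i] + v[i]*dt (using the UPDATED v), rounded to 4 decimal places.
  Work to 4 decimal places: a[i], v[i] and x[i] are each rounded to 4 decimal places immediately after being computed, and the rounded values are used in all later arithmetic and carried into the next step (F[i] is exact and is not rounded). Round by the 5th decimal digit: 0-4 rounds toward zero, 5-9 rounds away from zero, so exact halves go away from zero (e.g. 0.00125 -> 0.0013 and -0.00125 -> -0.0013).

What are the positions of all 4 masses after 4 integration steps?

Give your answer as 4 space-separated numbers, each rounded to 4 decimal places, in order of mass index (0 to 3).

Step 0: x=[7.0000 14.0000 20.0000 22.0000] v=[0.0000 0.0000 2.0000 0.0000]
Step 1: x=[7.0625 13.9375 20.2500 22.2500] v=[0.2500 -0.2500 1.0000 1.0000]
Step 2: x=[7.1797 13.8399 20.2305 22.7500] v=[0.4688 -0.3906 -0.0781 2.0000]
Step 3: x=[7.3382 13.7254 19.9690 23.4675] v=[0.6339 -0.4580 -1.0459 2.8701]
Step 4: x=[7.5209 13.6019 19.5360 24.3414] v=[0.7307 -0.4939 -1.7322 3.4955]

Answer: 7.5209 13.6019 19.5360 24.3414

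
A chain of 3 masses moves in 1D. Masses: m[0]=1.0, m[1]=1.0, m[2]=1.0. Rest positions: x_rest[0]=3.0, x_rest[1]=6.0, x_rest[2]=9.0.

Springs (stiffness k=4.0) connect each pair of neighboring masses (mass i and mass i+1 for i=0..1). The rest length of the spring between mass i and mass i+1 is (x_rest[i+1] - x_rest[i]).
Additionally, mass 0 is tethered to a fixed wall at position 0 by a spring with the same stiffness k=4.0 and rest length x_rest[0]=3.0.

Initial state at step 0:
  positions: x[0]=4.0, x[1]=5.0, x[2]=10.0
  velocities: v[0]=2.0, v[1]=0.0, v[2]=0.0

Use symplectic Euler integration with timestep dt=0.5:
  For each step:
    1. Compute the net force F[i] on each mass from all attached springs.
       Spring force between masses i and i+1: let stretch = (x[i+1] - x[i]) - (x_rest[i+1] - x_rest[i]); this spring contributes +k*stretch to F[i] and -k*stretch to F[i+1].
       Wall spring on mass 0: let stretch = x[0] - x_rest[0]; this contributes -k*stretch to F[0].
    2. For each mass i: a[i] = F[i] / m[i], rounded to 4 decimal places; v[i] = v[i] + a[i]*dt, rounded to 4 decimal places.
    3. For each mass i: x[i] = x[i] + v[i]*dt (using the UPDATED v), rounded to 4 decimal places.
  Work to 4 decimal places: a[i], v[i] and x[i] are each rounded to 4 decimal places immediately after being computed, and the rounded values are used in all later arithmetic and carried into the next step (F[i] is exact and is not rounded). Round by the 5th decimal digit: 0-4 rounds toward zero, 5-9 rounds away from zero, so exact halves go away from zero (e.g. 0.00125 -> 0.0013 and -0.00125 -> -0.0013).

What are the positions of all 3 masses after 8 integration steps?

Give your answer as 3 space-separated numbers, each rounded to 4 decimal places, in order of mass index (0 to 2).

Answer: 4.0000 3.0000 10.0000

Derivation:
Step 0: x=[4.0000 5.0000 10.0000] v=[2.0000 0.0000 0.0000]
Step 1: x=[2.0000 9.0000 8.0000] v=[-4.0000 8.0000 -4.0000]
Step 2: x=[5.0000 5.0000 10.0000] v=[6.0000 -8.0000 4.0000]
Step 3: x=[3.0000 6.0000 10.0000] v=[-4.0000 2.0000 0.0000]
Step 4: x=[1.0000 8.0000 9.0000] v=[-4.0000 4.0000 -2.0000]
Step 5: x=[5.0000 4.0000 10.0000] v=[8.0000 -8.0000 2.0000]
Step 6: x=[3.0000 7.0000 8.0000] v=[-4.0000 6.0000 -4.0000]
Step 7: x=[2.0000 7.0000 8.0000] v=[-2.0000 0.0000 0.0000]
Step 8: x=[4.0000 3.0000 10.0000] v=[4.0000 -8.0000 4.0000]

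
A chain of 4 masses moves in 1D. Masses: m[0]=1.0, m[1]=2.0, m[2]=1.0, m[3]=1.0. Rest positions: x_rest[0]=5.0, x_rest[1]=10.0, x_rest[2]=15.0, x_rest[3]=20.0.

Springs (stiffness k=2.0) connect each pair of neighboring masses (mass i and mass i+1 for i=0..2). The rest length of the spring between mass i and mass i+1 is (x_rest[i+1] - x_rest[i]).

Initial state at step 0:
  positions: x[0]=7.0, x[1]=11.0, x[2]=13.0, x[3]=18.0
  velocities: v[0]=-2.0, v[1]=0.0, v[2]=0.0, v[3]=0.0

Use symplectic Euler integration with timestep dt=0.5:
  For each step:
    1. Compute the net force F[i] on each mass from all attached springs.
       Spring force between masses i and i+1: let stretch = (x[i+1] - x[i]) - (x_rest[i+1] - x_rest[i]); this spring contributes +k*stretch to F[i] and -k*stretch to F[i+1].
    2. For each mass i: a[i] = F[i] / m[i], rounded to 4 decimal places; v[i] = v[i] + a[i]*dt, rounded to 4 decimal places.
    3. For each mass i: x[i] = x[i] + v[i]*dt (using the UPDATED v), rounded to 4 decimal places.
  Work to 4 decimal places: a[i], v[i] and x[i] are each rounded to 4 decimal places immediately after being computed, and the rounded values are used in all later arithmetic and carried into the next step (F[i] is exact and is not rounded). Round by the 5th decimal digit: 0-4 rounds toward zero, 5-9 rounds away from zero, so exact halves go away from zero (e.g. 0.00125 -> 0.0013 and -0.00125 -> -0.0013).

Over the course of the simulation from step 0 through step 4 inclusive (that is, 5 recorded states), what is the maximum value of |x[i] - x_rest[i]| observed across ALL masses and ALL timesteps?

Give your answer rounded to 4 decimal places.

Step 0: x=[7.0000 11.0000 13.0000 18.0000] v=[-2.0000 0.0000 0.0000 0.0000]
Step 1: x=[5.5000 10.5000 14.5000 18.0000] v=[-3.0000 -1.0000 3.0000 0.0000]
Step 2: x=[4.0000 9.7500 15.7500 18.7500] v=[-3.0000 -1.5000 2.5000 1.5000]
Step 3: x=[2.8750 9.0625 15.5000 20.5000] v=[-2.2500 -1.3750 -0.5000 3.5000]
Step 4: x=[2.3438 8.4375 14.5313 22.2500] v=[-1.0625 -1.2500 -1.9375 3.5000]
Max displacement = 2.6562

Answer: 2.6562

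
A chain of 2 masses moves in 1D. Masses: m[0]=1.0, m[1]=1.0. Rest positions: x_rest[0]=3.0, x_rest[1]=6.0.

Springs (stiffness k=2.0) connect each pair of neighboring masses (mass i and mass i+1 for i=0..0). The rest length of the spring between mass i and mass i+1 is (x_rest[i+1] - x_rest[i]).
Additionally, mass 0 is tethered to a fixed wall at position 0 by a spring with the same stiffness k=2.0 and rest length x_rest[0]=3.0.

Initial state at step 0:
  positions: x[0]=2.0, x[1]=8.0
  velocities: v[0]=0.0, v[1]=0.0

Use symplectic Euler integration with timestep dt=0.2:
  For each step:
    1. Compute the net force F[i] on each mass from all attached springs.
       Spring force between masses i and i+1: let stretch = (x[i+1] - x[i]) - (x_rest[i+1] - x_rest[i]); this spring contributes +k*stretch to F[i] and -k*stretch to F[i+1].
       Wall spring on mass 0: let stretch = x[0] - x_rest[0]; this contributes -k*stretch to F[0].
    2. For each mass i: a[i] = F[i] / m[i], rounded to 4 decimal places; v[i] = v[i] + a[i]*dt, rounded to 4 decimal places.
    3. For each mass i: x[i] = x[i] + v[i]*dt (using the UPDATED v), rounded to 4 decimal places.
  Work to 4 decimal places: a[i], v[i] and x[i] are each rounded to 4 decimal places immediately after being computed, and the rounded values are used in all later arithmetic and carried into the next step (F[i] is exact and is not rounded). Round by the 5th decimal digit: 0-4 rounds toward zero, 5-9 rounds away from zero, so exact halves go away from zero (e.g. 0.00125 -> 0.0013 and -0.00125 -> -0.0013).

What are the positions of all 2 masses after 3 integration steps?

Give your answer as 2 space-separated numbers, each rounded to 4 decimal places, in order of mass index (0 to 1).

Step 0: x=[2.0000 8.0000] v=[0.0000 0.0000]
Step 1: x=[2.3200 7.7600] v=[1.6000 -1.2000]
Step 2: x=[2.8896 7.3248] v=[2.8480 -2.1760]
Step 3: x=[3.5828 6.7748] v=[3.4662 -2.7501]

Answer: 3.5828 6.7748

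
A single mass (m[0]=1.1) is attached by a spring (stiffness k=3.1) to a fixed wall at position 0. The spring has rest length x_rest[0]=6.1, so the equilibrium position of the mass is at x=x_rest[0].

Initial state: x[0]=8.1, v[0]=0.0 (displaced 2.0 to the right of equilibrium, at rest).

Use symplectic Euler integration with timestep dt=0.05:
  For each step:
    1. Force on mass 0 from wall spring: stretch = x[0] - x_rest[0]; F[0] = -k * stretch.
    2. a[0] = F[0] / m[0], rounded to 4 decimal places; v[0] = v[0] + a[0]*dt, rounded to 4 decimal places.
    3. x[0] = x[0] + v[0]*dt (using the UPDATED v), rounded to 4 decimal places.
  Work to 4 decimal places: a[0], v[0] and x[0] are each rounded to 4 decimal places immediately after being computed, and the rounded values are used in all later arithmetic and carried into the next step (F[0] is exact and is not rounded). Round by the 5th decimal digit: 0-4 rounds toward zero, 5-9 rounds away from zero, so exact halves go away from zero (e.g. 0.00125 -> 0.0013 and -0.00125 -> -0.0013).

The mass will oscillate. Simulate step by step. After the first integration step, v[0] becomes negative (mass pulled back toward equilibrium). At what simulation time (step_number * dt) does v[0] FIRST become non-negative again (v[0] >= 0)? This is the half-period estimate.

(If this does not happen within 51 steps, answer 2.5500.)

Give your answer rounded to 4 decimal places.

Step 0: x=[8.1000] v=[0.0000]
Step 1: x=[8.0859] v=[-0.2818]
Step 2: x=[8.0578] v=[-0.5616]
Step 3: x=[8.0159] v=[-0.8375]
Step 4: x=[7.9605] v=[-1.1075]
Step 5: x=[7.8920] v=[-1.3697]
Step 6: x=[7.8109] v=[-1.6222]
Step 7: x=[7.7177] v=[-1.8633]
Step 8: x=[7.6131] v=[-2.0913]
Step 9: x=[7.4979] v=[-2.3045]
Step 10: x=[7.3728] v=[-2.5015]
Step 11: x=[7.2388] v=[-2.6809]
Step 12: x=[7.0967] v=[-2.8414]
Step 13: x=[6.9476] v=[-2.9818]
Step 14: x=[6.7925] v=[-3.1012]
Step 15: x=[6.6326] v=[-3.1988]
Step 16: x=[6.4689] v=[-3.2739]
Step 17: x=[6.3026] v=[-3.3259]
Step 18: x=[6.1349] v=[-3.3545]
Step 19: x=[5.9669] v=[-3.3594]
Step 20: x=[5.7999] v=[-3.3406]
Step 21: x=[5.6350] v=[-3.2983]
Step 22: x=[5.4734] v=[-3.2328]
Step 23: x=[5.3162] v=[-3.1445]
Step 24: x=[5.1645] v=[-3.0341]
Step 25: x=[5.0194] v=[-2.9023]
Step 26: x=[4.8819] v=[-2.7500]
Step 27: x=[4.7530] v=[-2.5784]
Step 28: x=[4.6336] v=[-2.3886]
Step 29: x=[4.5245] v=[-2.1820]
Step 30: x=[4.4265] v=[-1.9600]
Step 31: x=[4.3403] v=[-1.7242]
Step 32: x=[4.2665] v=[-1.4762]
Step 33: x=[4.2056] v=[-1.2178]
Step 34: x=[4.1581] v=[-0.9509]
Step 35: x=[4.1242] v=[-0.6773]
Step 36: x=[4.1043] v=[-0.3989]
Step 37: x=[4.0984] v=[-0.1177]
Step 38: x=[4.1066] v=[0.1643]
First v>=0 after going negative at step 38, time=1.9000

Answer: 1.9000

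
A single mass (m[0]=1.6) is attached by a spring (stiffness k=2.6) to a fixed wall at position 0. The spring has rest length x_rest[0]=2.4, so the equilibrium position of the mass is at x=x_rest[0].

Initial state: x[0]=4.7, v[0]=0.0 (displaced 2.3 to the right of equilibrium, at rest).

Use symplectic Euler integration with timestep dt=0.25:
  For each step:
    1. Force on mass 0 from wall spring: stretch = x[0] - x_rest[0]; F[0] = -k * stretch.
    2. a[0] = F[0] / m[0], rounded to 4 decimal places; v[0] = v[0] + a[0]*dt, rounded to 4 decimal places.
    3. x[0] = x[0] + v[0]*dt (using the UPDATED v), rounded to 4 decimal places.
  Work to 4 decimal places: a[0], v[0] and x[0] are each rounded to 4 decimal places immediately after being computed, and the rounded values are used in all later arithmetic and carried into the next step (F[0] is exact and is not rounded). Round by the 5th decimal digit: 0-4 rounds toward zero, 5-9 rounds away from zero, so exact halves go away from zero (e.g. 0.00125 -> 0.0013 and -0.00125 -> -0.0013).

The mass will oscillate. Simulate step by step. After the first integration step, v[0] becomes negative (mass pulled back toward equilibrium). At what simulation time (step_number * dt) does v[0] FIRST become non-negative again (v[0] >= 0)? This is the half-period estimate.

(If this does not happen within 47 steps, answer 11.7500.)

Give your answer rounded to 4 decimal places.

Step 0: x=[4.7000] v=[0.0000]
Step 1: x=[4.4664] v=[-0.9344]
Step 2: x=[4.0229] v=[-1.7739]
Step 3: x=[3.4146] v=[-2.4332]
Step 4: x=[2.7033] v=[-2.8454]
Step 5: x=[1.9612] v=[-2.9686]
Step 6: x=[1.2636] v=[-2.7903]
Step 7: x=[0.6815] v=[-2.3286]
Step 8: x=[0.2739] v=[-1.6305]
Step 9: x=[0.0822] v=[-0.7668]
Step 10: x=[0.1259] v=[0.1748]
First v>=0 after going negative at step 10, time=2.5000

Answer: 2.5000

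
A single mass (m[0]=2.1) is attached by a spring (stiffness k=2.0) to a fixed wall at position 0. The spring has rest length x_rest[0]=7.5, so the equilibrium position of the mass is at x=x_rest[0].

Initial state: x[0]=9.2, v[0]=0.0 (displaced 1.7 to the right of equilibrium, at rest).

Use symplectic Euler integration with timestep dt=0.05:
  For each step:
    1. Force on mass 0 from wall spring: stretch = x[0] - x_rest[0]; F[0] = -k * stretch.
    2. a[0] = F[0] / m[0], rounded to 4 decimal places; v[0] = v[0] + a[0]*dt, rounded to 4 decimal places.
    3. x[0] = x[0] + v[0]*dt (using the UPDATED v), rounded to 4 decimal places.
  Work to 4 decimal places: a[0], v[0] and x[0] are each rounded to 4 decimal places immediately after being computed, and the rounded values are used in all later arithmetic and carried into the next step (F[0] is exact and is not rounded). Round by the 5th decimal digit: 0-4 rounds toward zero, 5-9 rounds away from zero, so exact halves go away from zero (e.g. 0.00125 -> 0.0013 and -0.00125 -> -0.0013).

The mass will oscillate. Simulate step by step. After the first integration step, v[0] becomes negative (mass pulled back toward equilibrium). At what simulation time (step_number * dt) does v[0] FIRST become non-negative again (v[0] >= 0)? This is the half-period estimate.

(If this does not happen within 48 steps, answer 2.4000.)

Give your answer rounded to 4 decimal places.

Answer: 2.4000

Derivation:
Step 0: x=[9.2000] v=[0.0000]
Step 1: x=[9.1960] v=[-0.0810]
Step 2: x=[9.1879] v=[-0.1618]
Step 3: x=[9.1758] v=[-0.2422]
Step 4: x=[9.1597] v=[-0.3220]
Step 5: x=[9.1397] v=[-0.4010]
Step 6: x=[9.1157] v=[-0.4791]
Step 7: x=[9.0879] v=[-0.5560]
Step 8: x=[9.0563] v=[-0.6316]
Step 9: x=[9.0210] v=[-0.7057]
Step 10: x=[8.9821] v=[-0.7781]
Step 11: x=[8.9397] v=[-0.8487]
Step 12: x=[8.8938] v=[-0.9173]
Step 13: x=[8.8446] v=[-0.9837]
Step 14: x=[8.7922] v=[-1.0477]
Step 15: x=[8.7367] v=[-1.1092]
Step 16: x=[8.6783] v=[-1.1681]
Step 17: x=[8.6171] v=[-1.2242]
Step 18: x=[8.5532] v=[-1.2774]
Step 19: x=[8.4868] v=[-1.3276]
Step 20: x=[8.4181] v=[-1.3746]
Step 21: x=[8.3472] v=[-1.4183]
Step 22: x=[8.2743] v=[-1.4586]
Step 23: x=[8.1995] v=[-1.4955]
Step 24: x=[8.1231] v=[-1.5288]
Step 25: x=[8.0452] v=[-1.5585]
Step 26: x=[7.9660] v=[-1.5845]
Step 27: x=[7.8857] v=[-1.6067]
Step 28: x=[7.8044] v=[-1.6251]
Step 29: x=[7.7224] v=[-1.6396]
Step 30: x=[7.6399] v=[-1.6502]
Step 31: x=[7.5571] v=[-1.6569]
Step 32: x=[7.4741] v=[-1.6596]
Step 33: x=[7.3912] v=[-1.6584]
Step 34: x=[7.3085] v=[-1.6532]
Step 35: x=[7.2263] v=[-1.6441]
Step 36: x=[7.1447] v=[-1.6311]
Step 37: x=[7.0640] v=[-1.6142]
Step 38: x=[6.9843] v=[-1.5934]
Step 39: x=[6.9059] v=[-1.5688]
Step 40: x=[6.8289] v=[-1.5405]
Step 41: x=[6.7535] v=[-1.5085]
Step 42: x=[6.6799] v=[-1.4730]
Step 43: x=[6.6082] v=[-1.4340]
Step 44: x=[6.5386] v=[-1.3915]
Step 45: x=[6.4713] v=[-1.3457]
Step 46: x=[6.4065] v=[-1.2967]
Step 47: x=[6.3443] v=[-1.2446]
Step 48: x=[6.2848] v=[-1.1896]
v[0] did not become non-negative within 48 steps; using fallback time=2.4000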